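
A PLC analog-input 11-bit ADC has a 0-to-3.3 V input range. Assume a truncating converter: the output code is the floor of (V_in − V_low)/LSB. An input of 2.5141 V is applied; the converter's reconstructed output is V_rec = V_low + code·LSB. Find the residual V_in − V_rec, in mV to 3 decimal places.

Step size: 3.3 V ÷ 2^11 = 1.611 mV.
(V_in − V_low)/LSB = (2.5141 − 0)/0.00161133 = 1560.2657 → code 1560 (floor).
Reconstructed: 2.5136719 V.
V_in − V_rec = 0.000428125 V = 0.428 mV.

0.428 mV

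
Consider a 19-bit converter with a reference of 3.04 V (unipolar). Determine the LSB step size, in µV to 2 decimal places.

5.80 µV

Full-scale span = 3.04 V.
LSB = 3.04 / 2^19 = 3.04 / 524288 = 5.79834e-06 V = 5.80 µV.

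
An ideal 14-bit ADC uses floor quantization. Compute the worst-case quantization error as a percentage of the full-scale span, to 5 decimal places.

0.00610 %

Truncating → worst-case error = 1 LSB = V_FS/2^14, so 100/16384 = 0.00610352 % of full scale.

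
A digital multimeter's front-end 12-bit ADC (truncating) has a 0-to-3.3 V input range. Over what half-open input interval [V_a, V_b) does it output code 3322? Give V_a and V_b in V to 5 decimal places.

LSB = 3.3/2^12 = 0.806 mV.
V_a = V_low + 3322·LSB = 2.67642 V; V_b = V_low + 3323·LSB = 2.67722 V.

[2.67642 V, 2.67722 V)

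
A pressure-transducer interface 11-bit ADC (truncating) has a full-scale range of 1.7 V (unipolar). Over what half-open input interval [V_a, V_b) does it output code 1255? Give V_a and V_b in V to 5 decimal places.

LSB = 1.7/2^11 = 0.830 mV.
V_a = V_low + 1255·LSB = 1.04175 V; V_b = V_low + 1256·LSB = 1.04258 V.

[1.04175 V, 1.04258 V)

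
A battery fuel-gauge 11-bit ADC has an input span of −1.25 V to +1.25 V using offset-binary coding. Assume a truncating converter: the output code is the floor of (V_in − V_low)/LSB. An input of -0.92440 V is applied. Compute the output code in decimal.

LSB = 2.5 V / 2048 = 1.221 mV.
Input sits at 266.732 steps above V_low.
⌊·⌋(266.732) = 266.

code 266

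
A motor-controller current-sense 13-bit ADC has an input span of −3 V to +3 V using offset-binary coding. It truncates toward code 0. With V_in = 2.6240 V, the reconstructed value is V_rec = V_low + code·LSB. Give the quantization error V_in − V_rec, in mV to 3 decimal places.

0.465 mV

LSB = 6/2^13 = 0.732 mV.
(2.6240 − (−3))/0.000732422 = 7678.6347; ⌊·⌋ gives code 7678.
Code 7678 maps back to (−3) + 7678×0.000732422 V = 2.6235352 V.
Difference: 0.000464844 V → 0.465 mV.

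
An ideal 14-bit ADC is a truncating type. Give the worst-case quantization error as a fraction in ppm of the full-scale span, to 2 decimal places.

Truncating → worst-case error = 1 LSB = V_FS/2^14, so 1e+06/16384 = 61.0352 ppm of full scale.

61.04 ppm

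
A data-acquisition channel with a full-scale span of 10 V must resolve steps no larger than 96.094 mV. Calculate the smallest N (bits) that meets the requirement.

7 bits

Number of steps required ≥ 10 V / 96.094 mV = 104.06.
Need 2^N ≥ 104.06; 2^6 = 64, 2^7 = 128.
Minimum N = 7.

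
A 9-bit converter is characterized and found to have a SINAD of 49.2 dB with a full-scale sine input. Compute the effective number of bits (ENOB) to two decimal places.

7.88 bits

ENOB = (SINAD − 1.76) / 6.02 = (49.2 − 1.76)/6.02 = 7.880.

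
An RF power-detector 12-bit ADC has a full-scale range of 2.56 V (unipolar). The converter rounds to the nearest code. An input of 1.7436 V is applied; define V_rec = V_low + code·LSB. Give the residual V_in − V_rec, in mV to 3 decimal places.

One LSB is 2.56 V / 4096 = 0.625 mV.
(V_in − V_low)/LSB = (1.7436 − 0)/0.000625 = 2789.7600 → code 2790 (round).
Reconstructed: 1.74375 V.
V_in − V_rec = -0.00015 V = -0.150 mV.

-0.150 mV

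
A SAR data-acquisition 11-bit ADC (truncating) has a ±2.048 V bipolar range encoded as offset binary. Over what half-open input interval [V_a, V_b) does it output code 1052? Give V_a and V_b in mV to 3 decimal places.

[56.000 mV, 58.000 mV)

LSB = 4.096/2^11 = 2.000 mV.
V_a = V_low + 1052·LSB = 0.056 V; V_b = V_low + 1053·LSB = 0.058 V.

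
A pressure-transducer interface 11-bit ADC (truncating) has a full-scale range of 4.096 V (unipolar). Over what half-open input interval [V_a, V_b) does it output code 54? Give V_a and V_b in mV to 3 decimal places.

LSB = 4.096/2^11 = 2.000 mV.
V_a = V_low + 54·LSB = 0.108 V; V_b = V_low + 55·LSB = 0.11 V.

[108.000 mV, 110.000 mV)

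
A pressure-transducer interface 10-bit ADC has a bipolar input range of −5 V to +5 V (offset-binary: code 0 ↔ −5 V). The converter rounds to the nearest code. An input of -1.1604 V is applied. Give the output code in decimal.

code 393

LSB = 10 V / 1024 = 9.766 mV.
Input sits at 393.175 steps above V_low.
Round → code 393.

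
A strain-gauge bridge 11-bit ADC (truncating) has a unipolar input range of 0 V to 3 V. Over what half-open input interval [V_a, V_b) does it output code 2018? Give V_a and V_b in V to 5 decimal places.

[2.95605 V, 2.95752 V)

LSB = 3/2^11 = 1.465 mV.
V_a = V_low + 2018·LSB = 2.95605 V; V_b = V_low + 2019·LSB = 2.95752 V.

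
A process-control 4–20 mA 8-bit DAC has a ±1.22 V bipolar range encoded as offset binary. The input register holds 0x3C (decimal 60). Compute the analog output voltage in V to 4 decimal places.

LSB = 2.44 V / 2^8 = 9.531 mV.
Code 0x3C = 60 decimal.
V_out = (−1.22) + 60 × 0.00953125 V = -0.648125 V.

-0.6481 V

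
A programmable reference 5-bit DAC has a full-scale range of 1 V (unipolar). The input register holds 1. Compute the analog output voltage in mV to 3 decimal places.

31.250 mV

LSB = 1 V / 2^5 = 31.250 mV.
V_out = 0 + 1 × 0.03125 V = 0.03125 V.
= 31.250 mV.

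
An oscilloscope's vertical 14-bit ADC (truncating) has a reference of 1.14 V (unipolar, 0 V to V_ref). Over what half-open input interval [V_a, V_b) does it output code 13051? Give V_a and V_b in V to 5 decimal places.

LSB = 1.14/2^14 = 69.58 µV.
V_a = V_low + 13051·LSB = 0.90809 V; V_b = V_low + 13052·LSB = 0.908159 V.

[0.90809 V, 0.90816 V)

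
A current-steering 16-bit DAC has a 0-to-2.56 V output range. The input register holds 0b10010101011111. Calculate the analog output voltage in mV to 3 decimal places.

LSB = 2.56 V / 2^16 = 39.06 µV.
Code 0b10010101011111 = 9567 decimal.
V_out = 0 + 9567 × 3.90625e-05 V = 0.373711 V.
= 373.711 mV.

373.711 mV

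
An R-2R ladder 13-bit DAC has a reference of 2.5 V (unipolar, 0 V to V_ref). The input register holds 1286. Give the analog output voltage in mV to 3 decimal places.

392.456 mV

LSB = 2.5 V / 2^13 = 305.18 µV.
V_out = 0 + 1286 × 0.000305176 V = 0.392456 V.
= 392.456 mV.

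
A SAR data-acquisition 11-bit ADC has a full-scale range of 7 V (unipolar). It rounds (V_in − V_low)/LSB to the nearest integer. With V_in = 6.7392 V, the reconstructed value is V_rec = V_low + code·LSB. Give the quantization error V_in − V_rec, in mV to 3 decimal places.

-1.034 mV

Step size: 7 V ÷ 2^11 = 3.418 mV.
(6.7392 − 0)/0.00341797 = 1971.6974; round gives code 1972.
V_rec = 0 + 1972·0.00341797 = 6.7402344 V.
Difference: -0.00103437 V → -1.034 mV.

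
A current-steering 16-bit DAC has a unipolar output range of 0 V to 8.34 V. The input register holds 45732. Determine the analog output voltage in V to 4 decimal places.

LSB = 8.34 V / 2^16 = 127.26 µV.
V_out = 0 + 45732 × 0.000127258 V = 5.81978 V.

5.8198 V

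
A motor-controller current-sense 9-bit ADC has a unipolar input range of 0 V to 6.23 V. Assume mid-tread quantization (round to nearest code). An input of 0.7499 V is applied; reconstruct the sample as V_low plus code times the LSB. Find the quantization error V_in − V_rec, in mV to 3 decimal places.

-4.514 mV

LSB = 6.23/2^9 = 12.168 mV.
(V_in − V_low)/LSB = (0.7499 − 0)/0.012168 = 61.6290 → code 62 (round).
V_rec = 0 + 62·0.012168 = 0.75441406 V.
V_in − V_rec = -0.00451406 V = -4.514 mV.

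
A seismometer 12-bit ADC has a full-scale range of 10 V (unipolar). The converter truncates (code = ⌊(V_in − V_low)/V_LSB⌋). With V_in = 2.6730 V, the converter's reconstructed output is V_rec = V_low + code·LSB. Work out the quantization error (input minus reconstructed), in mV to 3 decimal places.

2.102 mV

LSB = 10/2^12 = 2.441 mV.
(2.6730 − 0)/0.00244141 = 1094.8608; ⌊·⌋ gives code 1094.
Code 1094 maps back to 0 + 1094×0.00244141 V = 2.6708984 V.
Error = 2.6730 − 2.6708984 = 0.00210156 V = 2.102 mV.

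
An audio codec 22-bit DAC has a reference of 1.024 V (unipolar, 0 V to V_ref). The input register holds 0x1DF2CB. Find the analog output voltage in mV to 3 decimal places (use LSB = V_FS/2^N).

LSB = 1.024 V / 2^22 = 0.24 µV.
Code 0x1DF2CB = 1962699 decimal.
V_out = 0 + 1962699 × 2.44141e-07 V = 0.479175 V.
= 479.175 mV.

479.175 mV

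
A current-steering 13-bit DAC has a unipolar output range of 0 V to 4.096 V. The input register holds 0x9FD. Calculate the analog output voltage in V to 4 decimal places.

1.2785 V

LSB = 4.096 V / 2^13 = 0.500 mV.
Code 0x9FD = 2557 decimal.
V_out = 0 + 2557 × 0.0005 V = 1.2785 V.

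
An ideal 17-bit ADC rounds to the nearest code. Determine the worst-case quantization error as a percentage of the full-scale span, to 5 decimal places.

0.00038 %

Rounding → worst-case error = ½ LSB = V_FS/2^18, so 100/262144 = 0.00038147 % of full scale.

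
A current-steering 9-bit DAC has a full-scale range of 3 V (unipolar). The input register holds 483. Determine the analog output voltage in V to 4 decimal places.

2.8301 V

LSB = 3 V / 2^9 = 5.859 mV.
V_out = 0 + 483 × 0.00585938 V = 2.83008 V.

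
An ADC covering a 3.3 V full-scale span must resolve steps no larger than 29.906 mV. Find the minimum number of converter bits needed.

Number of steps required ≥ 3.3 V / 29.906 mV = 110.35.
Need 2^N ≥ 110.35; 2^6 = 64, 2^7 = 128.
Minimum N = 7.

7 bits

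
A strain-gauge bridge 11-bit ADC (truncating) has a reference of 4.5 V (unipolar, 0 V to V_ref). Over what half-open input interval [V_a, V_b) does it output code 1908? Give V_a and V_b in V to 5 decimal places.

LSB = 4.5/2^11 = 2.197 mV.
V_a = V_low + 1908·LSB = 4.19238 V; V_b = V_low + 1909·LSB = 4.19458 V.

[4.19238 V, 4.19458 V)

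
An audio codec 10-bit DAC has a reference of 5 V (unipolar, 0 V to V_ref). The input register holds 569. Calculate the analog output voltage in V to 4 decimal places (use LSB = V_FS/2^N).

LSB = 5 V / 2^10 = 4.883 mV.
V_out = 0 + 569 × 0.00488281 V = 2.77832 V.

2.7783 V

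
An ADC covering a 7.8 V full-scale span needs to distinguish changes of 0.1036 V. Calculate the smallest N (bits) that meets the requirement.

Number of steps required ≥ 7.8 V / 0.1036 V = 75.29.
Need 2^N ≥ 75.29; 2^6 = 64, 2^7 = 128.
Minimum N = 7.

7 bits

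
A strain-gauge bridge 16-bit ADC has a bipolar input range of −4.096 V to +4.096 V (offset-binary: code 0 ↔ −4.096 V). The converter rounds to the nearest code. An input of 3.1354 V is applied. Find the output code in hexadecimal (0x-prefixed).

code 0xE1FB (decimal 57851)

With 65536 levels over 8.192 V, one step is 125.00 µV.
(3.1354 − (−4.096)) / 0.000125 = 57851.200 LSBs.
Round → code 57851.
In hexadecimal (0x-prefixed): 0xE1FB.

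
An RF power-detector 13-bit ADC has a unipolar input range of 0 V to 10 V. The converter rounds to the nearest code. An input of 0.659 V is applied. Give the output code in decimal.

LSB = 10 V / 8192 = 1.221 mV.
(V_in − V_low)/LSB = (0.659 − 0) / 0.0012207 = 539.853.
Round → code 540.

code 540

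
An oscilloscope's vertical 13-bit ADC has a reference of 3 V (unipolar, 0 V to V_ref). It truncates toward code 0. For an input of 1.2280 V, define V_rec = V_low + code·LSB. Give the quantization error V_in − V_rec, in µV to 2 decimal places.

LSB = 3/2^13 = 366.21 µV.
Scaled input = 3353.2587 LSBs, so code = 3353.
Code 3353 maps back to 0 + 3353×0.000366211 V = 1.2279053 V.
Error = 1.2280 − 1.2279053 = 9.47266e-05 V = 94.73 µV.

94.73 µV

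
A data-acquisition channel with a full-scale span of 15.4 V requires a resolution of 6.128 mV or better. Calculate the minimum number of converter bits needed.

12 bits

Number of steps required ≥ 15.4 V / 6.128 mV = 2513.05.
Need 2^N ≥ 2513.05; 2^11 = 2048, 2^12 = 4096.
Minimum N = 12.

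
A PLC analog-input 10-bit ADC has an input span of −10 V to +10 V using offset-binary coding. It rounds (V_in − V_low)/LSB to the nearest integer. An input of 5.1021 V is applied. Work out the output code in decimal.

code 773

Full-scale span = 20 V; LSB = 20/2^10 = 19.531 mV.
(V_in − V_low)/LSB = (5.1021 − (−10)) / 0.0195312 = 773.228.
round(773.228) = 773.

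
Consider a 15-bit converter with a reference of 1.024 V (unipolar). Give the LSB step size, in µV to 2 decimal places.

31.25 µV

Full-scale span = 1.024 V.
LSB = 1.024 / 2^15 = 1.024 / 32768 = 3.125e-05 V = 31.25 µV.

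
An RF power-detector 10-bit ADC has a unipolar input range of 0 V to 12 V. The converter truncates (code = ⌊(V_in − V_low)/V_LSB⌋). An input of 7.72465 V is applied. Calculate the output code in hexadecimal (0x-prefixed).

With 1024 levels over 12 V, one step is 11.719 mV.
(7.72465 − 0) / 0.0117188 = 659.170 LSBs.
Floor → code 659.
In hexadecimal (0x-prefixed): 0x293.

code 0x293 (decimal 659)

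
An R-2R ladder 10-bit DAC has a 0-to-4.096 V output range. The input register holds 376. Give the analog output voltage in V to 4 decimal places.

LSB = 4.096 V / 2^10 = 4.000 mV.
V_out = 0 + 376 × 0.004 V = 1.504 V.

1.5040 V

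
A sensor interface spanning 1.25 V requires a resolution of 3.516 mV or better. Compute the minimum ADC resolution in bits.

Number of steps required ≥ 1.25 V / 3.516 mV = 355.52.
Need 2^N ≥ 355.52; 2^8 = 256, 2^9 = 512.
Minimum N = 9.

9 bits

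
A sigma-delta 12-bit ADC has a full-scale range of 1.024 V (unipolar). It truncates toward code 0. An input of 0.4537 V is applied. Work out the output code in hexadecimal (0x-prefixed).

Full-scale span = 1.024 V; LSB = 1.024/2^12 = 250.00 µV.
(0.4537 − 0) / 0.00025 = 1814.800 LSBs.
So the output code is 1814.
In hexadecimal (0x-prefixed): 0x716.

code 0x716 (decimal 1814)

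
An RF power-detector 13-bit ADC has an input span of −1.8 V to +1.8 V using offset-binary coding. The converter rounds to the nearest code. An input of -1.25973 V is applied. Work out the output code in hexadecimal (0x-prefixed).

code 0x4CD (decimal 1229)

LSB = 3.6 V / 8192 = 439.45 µV.
Input sits at 1229.414 steps above V_low.
round(1229.414) = 1229.
In hexadecimal (0x-prefixed): 0x4CD.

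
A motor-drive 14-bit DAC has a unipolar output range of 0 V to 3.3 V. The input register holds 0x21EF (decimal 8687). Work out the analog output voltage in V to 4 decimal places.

1.7497 V

LSB = 3.3 V / 2^14 = 201.42 µV.
Code 0x21EF = 8687 decimal.
V_out = 0 + 8687 × 0.000201416 V = 1.7497 V.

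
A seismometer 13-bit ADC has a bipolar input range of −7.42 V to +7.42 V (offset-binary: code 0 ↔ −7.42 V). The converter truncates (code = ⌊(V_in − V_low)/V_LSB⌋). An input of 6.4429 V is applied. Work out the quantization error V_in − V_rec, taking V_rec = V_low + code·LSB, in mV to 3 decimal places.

LSB = 14.84/2^13 = 1.812 mV.
(6.4429 − (−7.42))/0.00181152 = 7652.6197; ⌊·⌋ gives code 7652.
V_rec = (−7.42) + 7652·0.00181152 = 6.4417773 V.
V_in − V_rec = 0.00112266 V = 1.123 mV.

1.123 mV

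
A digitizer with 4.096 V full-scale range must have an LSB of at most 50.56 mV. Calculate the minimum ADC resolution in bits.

Number of steps required ≥ 4.096 V / 50.56 mV = 81.01.
Need 2^N ≥ 81.01; 2^6 = 64, 2^7 = 128.
Minimum N = 7.

7 bits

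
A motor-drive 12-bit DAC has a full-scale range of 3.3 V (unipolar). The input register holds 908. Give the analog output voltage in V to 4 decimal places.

LSB = 3.3 V / 2^12 = 0.806 mV.
V_out = 0 + 908 × 0.000805664 V = 0.731543 V.

0.7315 V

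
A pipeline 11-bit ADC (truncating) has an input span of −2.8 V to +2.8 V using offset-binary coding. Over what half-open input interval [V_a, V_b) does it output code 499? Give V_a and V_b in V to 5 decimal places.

[-1.43555 V, -1.43281 V)

LSB = 5.6/2^11 = 2.734 mV.
V_a = V_low + 499·LSB = -1.43555 V; V_b = V_low + 500·LSB = -1.43281 V.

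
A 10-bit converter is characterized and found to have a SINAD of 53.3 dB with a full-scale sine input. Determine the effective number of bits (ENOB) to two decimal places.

8.56 bits

ENOB = (SINAD − 1.76) / 6.02 = (53.3 − 1.76)/6.02 = 8.561.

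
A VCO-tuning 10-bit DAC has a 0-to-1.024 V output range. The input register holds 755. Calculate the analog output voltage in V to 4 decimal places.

0.7550 V

LSB = 1.024 V / 2^10 = 1.000 mV.
V_out = 0 + 755 × 0.001 V = 0.755 V.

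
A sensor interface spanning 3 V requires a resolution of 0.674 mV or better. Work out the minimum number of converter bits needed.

Number of steps required ≥ 3 V / 0.674 mV = 4451.04.
Need 2^N ≥ 4451.04; 2^12 = 4096, 2^13 = 8192.
Minimum N = 13.

13 bits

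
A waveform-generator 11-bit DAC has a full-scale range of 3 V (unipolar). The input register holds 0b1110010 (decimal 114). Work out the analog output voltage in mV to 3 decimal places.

LSB = 3 V / 2^11 = 1.465 mV.
Code 0b1110010 = 114 decimal.
V_out = 0 + 114 × 0.00146484 V = 0.166992 V.
= 166.992 mV.

166.992 mV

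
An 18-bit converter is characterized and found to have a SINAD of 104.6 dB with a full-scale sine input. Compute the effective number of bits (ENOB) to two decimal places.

17.08 bits

ENOB = (SINAD − 1.76) / 6.02 = (104.6 − 1.76)/6.02 = 17.083.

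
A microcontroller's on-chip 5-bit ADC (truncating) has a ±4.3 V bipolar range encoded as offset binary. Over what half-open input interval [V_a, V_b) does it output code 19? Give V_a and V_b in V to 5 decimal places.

[0.80625 V, 1.07500 V)

LSB = 8.6/2^5 = 268.750 mV.
V_a = V_low + 19·LSB = 0.80625 V; V_b = V_low + 20·LSB = 1.075 V.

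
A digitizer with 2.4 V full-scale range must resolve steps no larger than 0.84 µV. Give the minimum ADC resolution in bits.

22 bits

Number of steps required ≥ 2.4 V / 0.84 µV = 2857142.86.
Need 2^N ≥ 2857142.86; 2^21 = 2097152, 2^22 = 4194304.
Minimum N = 22.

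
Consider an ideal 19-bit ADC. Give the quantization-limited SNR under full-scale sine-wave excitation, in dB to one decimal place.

SNR ≈ 6.02·N + 1.76 dB = 6.02·19 + 1.76 = 116.14 dB.

116.1 dB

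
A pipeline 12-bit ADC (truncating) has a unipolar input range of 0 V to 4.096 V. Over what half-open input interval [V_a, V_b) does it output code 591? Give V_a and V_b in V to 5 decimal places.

[0.59100 V, 0.59200 V)

LSB = 4.096/2^12 = 1.000 mV.
V_a = V_low + 591·LSB = 0.591 V; V_b = V_low + 592·LSB = 0.592 V.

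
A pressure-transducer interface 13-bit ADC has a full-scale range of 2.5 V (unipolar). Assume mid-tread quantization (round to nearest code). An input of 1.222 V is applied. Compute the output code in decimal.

With 8192 levels over 2.5 V, one step is 305.18 µV.
(1.222 − 0) / 0.000305176 = 4004.250 LSBs.
round(4004.250) = 4004.

code 4004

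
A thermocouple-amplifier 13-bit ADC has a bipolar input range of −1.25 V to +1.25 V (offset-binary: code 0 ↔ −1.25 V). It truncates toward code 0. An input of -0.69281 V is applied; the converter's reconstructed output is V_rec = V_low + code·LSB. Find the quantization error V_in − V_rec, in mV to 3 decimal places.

Step size: 2.5 V ÷ 2^13 = 305.18 µV.
(-0.69281 − (−1.25))/0.000305176 = 1825.8002; ⌊·⌋ gives code 1825.
Code 1825 maps back to (−1.25) + 1825×0.000305176 V = -0.6930542 V.
V_in − V_rec = 0.000244199 V = 0.244 mV.

0.244 mV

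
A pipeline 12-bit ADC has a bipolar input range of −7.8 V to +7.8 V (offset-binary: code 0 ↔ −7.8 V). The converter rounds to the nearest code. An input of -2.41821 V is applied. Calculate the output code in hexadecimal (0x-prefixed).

LSB = 15.6 V / 4096 = 3.809 mV.
(-2.41821 − (−7.8)) / 0.00380859 = 1413.065 LSBs.
Round → code 1413.
In hexadecimal (0x-prefixed): 0x585.

code 0x585 (decimal 1413)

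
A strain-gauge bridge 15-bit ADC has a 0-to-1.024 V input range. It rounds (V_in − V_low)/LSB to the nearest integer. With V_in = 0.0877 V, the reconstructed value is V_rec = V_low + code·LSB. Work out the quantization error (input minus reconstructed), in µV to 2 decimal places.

LSB = 1.024/2^15 = 31.25 µV.
Scaled input = 2806.4000 LSBs, so code = 2806.
Reconstructed: 0.0876875 V.
V_in − V_rec = 1.25e-05 V = 12.50 µV.

12.50 µV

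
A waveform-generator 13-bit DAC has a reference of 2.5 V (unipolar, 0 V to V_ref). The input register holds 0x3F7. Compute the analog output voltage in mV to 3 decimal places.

309.753 mV

LSB = 2.5 V / 2^13 = 305.18 µV.
Code 0x3F7 = 1015 decimal.
V_out = 0 + 1015 × 0.000305176 V = 0.309753 V.
= 309.753 mV.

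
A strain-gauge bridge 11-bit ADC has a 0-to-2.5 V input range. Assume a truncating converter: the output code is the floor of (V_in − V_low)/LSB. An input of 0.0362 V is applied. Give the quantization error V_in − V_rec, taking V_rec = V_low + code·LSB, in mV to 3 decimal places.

One LSB is 2.5 V / 2048 = 1.221 mV.
Scaled input = 29.6550 LSBs, so code = 29.
V_rec = 0 + 29·0.0012207 = 0.035400391 V.
V_in − V_rec = 0.000799609 V = 0.800 mV.

0.800 mV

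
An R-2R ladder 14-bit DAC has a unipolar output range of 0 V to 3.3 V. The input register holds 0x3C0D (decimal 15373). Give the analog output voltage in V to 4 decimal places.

3.0964 V

LSB = 3.3 V / 2^14 = 201.42 µV.
Code 0x3C0D = 15373 decimal.
V_out = 0 + 15373 × 0.000201416 V = 3.09637 V.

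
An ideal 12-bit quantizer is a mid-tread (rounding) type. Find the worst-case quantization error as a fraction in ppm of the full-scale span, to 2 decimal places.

Rounding → worst-case error = ½ LSB = V_FS/2^13, so 1e+06/8192 = 122.07 ppm of full scale.

122.07 ppm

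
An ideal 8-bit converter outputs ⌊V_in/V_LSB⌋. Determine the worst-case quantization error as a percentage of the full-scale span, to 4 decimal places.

Truncating → worst-case error = 1 LSB = V_FS/2^8, so 100/256 = 0.390625 % of full scale.

0.3906 %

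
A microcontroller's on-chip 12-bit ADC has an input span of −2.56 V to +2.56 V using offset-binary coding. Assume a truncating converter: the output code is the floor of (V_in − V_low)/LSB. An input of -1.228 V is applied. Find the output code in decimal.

code 1065

LSB = 5.12 V / 4096 = 1.250 mV.
(V_in − V_low)/LSB = (-1.228 − (−2.56)) / 0.00125 = 1065.600.
⌊·⌋(1065.600) = 1065.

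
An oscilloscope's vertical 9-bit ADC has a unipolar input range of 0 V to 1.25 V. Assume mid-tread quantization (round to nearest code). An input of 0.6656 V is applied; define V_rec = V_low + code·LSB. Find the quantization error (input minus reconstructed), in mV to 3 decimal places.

-0.904 mV

One LSB is 1.25 V / 512 = 2.441 mV.
(0.6656 − 0)/0.00244141 = 272.6298; round gives code 273.
Code 273 maps back to 0 + 273×0.00244141 V = 0.66650391 V.
Difference: -0.000903906 V → -0.904 mV.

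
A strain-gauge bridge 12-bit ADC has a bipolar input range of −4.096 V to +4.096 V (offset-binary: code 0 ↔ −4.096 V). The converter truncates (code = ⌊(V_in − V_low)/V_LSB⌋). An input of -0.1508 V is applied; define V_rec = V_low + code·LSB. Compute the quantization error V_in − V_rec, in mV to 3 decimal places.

1.200 mV

Step size: 8.192 V ÷ 2^12 = 2.000 mV.
(-0.1508 − (−4.096))/0.002 = 1972.6000; ⌊·⌋ gives code 1972.
Code 1972 maps back to (−4.096) + 1972×0.002 V = -0.152 V.
Error = -0.1508 − (−0.152) = 0.0012 V = 1.200 mV.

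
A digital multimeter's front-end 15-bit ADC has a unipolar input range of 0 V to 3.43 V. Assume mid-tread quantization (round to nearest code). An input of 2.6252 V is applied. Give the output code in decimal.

code 25079

Full-scale span = 3.43 V; LSB = 3.43/2^15 = 104.68 µV.
(V_in − V_low)/LSB = (2.6252 − 0) / 0.000104675 = 25079.462.
Round → code 25079.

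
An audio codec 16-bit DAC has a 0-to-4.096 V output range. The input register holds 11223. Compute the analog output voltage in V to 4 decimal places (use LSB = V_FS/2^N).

LSB = 4.096 V / 2^16 = 62.50 µV.
V_out = 0 + 11223 × 6.25e-05 V = 0.701438 V.

0.7014 V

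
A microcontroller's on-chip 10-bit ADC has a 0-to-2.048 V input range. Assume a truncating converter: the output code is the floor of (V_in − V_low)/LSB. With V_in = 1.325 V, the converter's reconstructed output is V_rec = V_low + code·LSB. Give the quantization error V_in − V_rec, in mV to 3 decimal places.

1.000 mV

One LSB is 2.048 V / 1024 = 2.000 mV.
(V_in − V_low)/LSB = (1.325 − 0)/0.002 = 662.5000 → code 662 (floor).
Code 662 maps back to 0 + 662×0.002 V = 1.324 V.
Difference: 0.001 V → 1.000 mV.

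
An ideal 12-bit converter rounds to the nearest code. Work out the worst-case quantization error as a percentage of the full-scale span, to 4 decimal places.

0.0122 %

Rounding → worst-case error = ½ LSB = V_FS/2^13, so 100/8192 = 0.012207 % of full scale.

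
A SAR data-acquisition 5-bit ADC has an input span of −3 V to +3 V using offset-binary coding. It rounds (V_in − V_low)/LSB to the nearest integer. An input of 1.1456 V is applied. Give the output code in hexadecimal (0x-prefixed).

code 0x16 (decimal 22)

With 32 levels over 6 V, one step is 187.500 mV.
(V_in − V_low)/LSB = (1.1456 − (−3)) / 0.1875 = 22.110.
round(22.110) = 22.
In hexadecimal (0x-prefixed): 0x16.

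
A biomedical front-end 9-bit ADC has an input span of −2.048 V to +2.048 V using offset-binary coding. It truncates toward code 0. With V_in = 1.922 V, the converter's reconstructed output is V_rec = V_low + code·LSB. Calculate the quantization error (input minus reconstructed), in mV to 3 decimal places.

One LSB is 4.096 V / 512 = 8.000 mV.
Scaled input = 496.2500 LSBs, so code = 496.
Reconstructed: 1.92 V.
Error = 1.922 − 1.92 = 0.002 V = 2.000 mV.

2.000 mV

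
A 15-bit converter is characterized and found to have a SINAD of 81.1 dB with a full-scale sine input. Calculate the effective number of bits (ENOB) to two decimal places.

ENOB = (SINAD − 1.76) / 6.02 = (81.1 − 1.76)/6.02 = 13.179.

13.18 bits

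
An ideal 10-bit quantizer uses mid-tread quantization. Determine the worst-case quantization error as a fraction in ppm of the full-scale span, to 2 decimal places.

Rounding → worst-case error = ½ LSB = V_FS/2^11, so 1e+06/2048 = 488.281 ppm of full scale.

488.28 ppm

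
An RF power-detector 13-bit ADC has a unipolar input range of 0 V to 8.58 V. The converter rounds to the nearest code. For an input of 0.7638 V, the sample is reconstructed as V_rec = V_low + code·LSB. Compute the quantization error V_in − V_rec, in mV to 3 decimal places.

0.272 mV

Step size: 8.58 V ÷ 2^13 = 1.047 mV.
(0.7638 − 0)/0.00104736 = 729.2599; round gives code 729.
V_rec = 0 + 729·0.00104736 = 0.76352783 V.
Error = 0.7638 − 0.76352783 = 0.000272168 V = 0.272 mV.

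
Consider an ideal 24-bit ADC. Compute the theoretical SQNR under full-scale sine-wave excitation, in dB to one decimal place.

146.2 dB

SNR ≈ 6.02·N + 1.76 dB = 6.02·24 + 1.76 = 146.24 dB.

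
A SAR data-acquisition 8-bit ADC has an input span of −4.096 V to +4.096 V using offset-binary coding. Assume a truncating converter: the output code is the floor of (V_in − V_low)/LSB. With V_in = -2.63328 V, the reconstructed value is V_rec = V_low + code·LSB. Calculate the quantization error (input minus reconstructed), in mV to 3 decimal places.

22.720 mV

One LSB is 8.192 V / 256 = 32.000 mV.
(-2.63328 − (−4.096))/0.032 = 45.7100; ⌊·⌋ gives code 45.
Reconstructed: -2.656 V.
V_in − V_rec = 0.02272 V = 22.720 mV.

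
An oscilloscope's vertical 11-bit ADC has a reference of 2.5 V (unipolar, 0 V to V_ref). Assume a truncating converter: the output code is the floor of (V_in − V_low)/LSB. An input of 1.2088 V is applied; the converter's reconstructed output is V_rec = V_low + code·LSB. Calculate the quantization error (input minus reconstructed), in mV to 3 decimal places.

LSB = 2.5/2^11 = 1.221 mV.
Scaled input = 990.2490 LSBs, so code = 990.
Reconstructed: 1.2084961 V.
Difference: 0.000303906 V → 0.304 mV.

0.304 mV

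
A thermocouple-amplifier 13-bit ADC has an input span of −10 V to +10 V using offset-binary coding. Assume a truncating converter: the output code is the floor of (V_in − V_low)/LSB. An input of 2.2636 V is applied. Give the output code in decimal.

LSB = 20 V / 8192 = 2.441 mV.
Input sits at 5023.171 steps above V_low.
Floor → code 5023.

code 5023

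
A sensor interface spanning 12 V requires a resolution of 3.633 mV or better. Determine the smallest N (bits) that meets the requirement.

12 bits

Number of steps required ≥ 12 V / 3.633 mV = 3303.06.
Need 2^N ≥ 3303.06; 2^11 = 2048, 2^12 = 4096.
Minimum N = 12.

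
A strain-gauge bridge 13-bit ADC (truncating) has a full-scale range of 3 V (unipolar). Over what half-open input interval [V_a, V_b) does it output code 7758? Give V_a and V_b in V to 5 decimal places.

LSB = 3/2^13 = 366.21 µV.
V_a = V_low + 7758·LSB = 2.84106 V; V_b = V_low + 7759·LSB = 2.84143 V.

[2.84106 V, 2.84143 V)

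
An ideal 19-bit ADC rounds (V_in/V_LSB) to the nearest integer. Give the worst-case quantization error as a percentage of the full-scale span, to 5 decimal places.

0.00010 %

Rounding → worst-case error = ½ LSB = V_FS/2^20, so 100/1048576 = 9.53674e-05 % of full scale.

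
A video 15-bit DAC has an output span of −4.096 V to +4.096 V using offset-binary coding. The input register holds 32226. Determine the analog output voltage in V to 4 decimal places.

LSB = 8.192 V / 2^15 = 250.00 µV.
V_out = (−4.096) + 32226 × 0.00025 V = 3.9605 V.

3.9605 V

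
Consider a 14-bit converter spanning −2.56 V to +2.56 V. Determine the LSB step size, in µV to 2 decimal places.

312.50 µV

Full-scale span = 5.12 V.
LSB = 5.12 / 2^14 = 5.12 / 16384 = 0.0003125 V = 312.50 µV.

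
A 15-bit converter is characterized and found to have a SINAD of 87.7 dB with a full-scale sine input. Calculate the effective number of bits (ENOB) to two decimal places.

ENOB = (SINAD − 1.76) / 6.02 = (87.7 − 1.76)/6.02 = 14.276.

14.28 bits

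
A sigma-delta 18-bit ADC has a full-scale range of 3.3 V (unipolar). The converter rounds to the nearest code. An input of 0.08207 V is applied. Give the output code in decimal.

Full-scale span = 3.3 V; LSB = 3.3/2^18 = 12.59 µV.
Input sits at 6519.442 steps above V_low.
So the output code is 6519.

code 6519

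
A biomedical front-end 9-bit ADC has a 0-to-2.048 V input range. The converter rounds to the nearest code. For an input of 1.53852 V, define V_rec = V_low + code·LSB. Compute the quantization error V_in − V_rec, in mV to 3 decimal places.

-1.480 mV

One LSB is 2.048 V / 512 = 4.000 mV.
Scaled input = 384.6300 LSBs, so code = 385.
Reconstructed: 1.54 V.
Error = 1.53852 − 1.54 = -0.00148 V = -1.480 mV.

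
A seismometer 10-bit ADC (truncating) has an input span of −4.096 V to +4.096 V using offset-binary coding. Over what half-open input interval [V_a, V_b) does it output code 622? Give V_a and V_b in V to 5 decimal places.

[0.88000 V, 0.88800 V)

LSB = 8.192/2^10 = 8.000 mV.
V_a = V_low + 622·LSB = 0.88 V; V_b = V_low + 623·LSB = 0.888 V.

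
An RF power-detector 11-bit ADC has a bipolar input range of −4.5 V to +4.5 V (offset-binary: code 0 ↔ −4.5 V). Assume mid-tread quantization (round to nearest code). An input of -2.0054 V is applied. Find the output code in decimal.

code 568

With 2048 levels over 9 V, one step is 4.395 mV.
(-2.0054 − (−4.5)) / 0.00439453 = 567.660 LSBs.
So the output code is 568.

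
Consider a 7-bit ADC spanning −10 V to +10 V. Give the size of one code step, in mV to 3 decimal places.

Full-scale span = 20 V.
LSB = 20 / 2^7 = 20 / 128 = 0.15625 V = 156.250 mV.

156.250 mV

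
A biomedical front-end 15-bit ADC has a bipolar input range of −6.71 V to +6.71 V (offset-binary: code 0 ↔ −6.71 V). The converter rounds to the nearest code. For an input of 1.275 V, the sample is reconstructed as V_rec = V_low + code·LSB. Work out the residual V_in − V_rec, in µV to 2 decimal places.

One LSB is 13.42 V / 32768 = 409.55 µV.
Scaled input = 19497.2042 LSBs, so code = 19497.
Reconstructed: 1.2749164 V.
Error = 1.275 − 1.2749164 = 8.36182e-05 V = 83.62 µV.

83.62 µV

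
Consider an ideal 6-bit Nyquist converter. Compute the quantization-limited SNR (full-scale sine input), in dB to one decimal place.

SNR ≈ 6.02·N + 1.76 dB = 6.02·6 + 1.76 = 37.88 dB.

37.9 dB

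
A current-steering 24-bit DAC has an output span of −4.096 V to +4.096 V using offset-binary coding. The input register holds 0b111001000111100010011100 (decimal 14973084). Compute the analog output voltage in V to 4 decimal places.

LSB = 8.192 V / 2^24 = 0.49 µV.
Code 0b111001000111100010011100 = 14973084 decimal.
V_out = (−4.096) + 14973084 × 4.88281e-07 V = 3.21508 V.

3.2151 V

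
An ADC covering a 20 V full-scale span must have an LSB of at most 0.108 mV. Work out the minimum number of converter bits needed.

18 bits

Number of steps required ≥ 20 V / 0.108 mV = 185185.19.
Need 2^N ≥ 185185.19; 2^17 = 131072, 2^18 = 262144.
Minimum N = 18.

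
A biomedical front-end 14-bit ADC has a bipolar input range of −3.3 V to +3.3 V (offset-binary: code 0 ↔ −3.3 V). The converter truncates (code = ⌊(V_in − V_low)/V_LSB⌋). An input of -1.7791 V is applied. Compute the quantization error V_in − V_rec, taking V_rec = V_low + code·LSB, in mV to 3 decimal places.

0.209 mV

LSB = 6.6/2^14 = 402.83 µV.
(V_in − V_low)/LSB = (-1.7791 − (−3.3))/0.000402832 = 3775.5190 → code 3775 (floor).
V_rec = (−3.3) + 3775·0.000402832 = -1.7793091 V.
Difference: 0.000209082 V → 0.209 mV.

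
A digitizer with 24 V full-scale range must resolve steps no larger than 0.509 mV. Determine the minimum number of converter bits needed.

16 bits

Number of steps required ≥ 24 V / 0.509 mV = 47151.28.
Need 2^N ≥ 47151.28; 2^15 = 32768, 2^16 = 65536.
Minimum N = 16.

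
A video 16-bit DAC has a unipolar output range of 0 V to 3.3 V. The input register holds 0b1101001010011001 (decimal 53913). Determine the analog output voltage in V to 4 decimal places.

2.7147 V

LSB = 3.3 V / 2^16 = 50.35 µV.
Code 0b1101001010011001 = 53913 decimal.
V_out = 0 + 53913 × 5.0354e-05 V = 2.71474 V.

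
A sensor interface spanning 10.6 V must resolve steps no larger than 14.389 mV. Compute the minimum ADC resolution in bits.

10 bits

Number of steps required ≥ 10.6 V / 14.389 mV = 736.67.
Need 2^N ≥ 736.67; 2^9 = 512, 2^10 = 1024.
Minimum N = 10.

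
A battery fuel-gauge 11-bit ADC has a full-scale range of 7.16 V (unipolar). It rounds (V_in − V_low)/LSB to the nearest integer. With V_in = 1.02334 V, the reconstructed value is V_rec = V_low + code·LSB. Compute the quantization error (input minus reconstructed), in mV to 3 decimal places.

-1.015 mV

Step size: 7.16 V ÷ 2^11 = 3.496 mV.
(V_in − V_low)/LSB = (1.02334 − 0)/0.00349609 = 292.7095 → code 293 (round).
Code 293 maps back to 0 + 293×0.00349609 V = 1.0243555 V.
Difference: -0.00101547 V → -1.015 mV.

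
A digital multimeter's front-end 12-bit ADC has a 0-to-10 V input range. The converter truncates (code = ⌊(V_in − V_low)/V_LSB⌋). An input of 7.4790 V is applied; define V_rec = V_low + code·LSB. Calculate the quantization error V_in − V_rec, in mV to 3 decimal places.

Step size: 10 V ÷ 2^12 = 2.441 mV.
Scaled input = 3063.3984 LSBs, so code = 3063.
Code 3063 maps back to 0 + 3063×0.00244141 V = 7.4780273 V.
Error = 7.4790 − 7.4780273 = 0.000972656 V = 0.973 mV.

0.973 mV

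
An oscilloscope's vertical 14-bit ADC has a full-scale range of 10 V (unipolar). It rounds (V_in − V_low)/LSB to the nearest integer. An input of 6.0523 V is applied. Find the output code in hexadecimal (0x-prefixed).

Full-scale span = 10 V; LSB = 10/2^14 = 0.610 mV.
(6.0523 − 0) / 0.000610352 = 9916.088 LSBs.
So the output code is 9916.
In hexadecimal (0x-prefixed): 0x26BC.

code 0x26BC (decimal 9916)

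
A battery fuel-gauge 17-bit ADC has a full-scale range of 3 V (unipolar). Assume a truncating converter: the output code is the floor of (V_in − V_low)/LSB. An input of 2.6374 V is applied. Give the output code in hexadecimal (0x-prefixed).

code 0x1C21D (decimal 115229)

LSB = 3 V / 131072 = 22.89 µV.
(V_in − V_low)/LSB = (2.6374 − 0) / 2.28882e-05 = 115229.764.
Floor → code 115229.
In hexadecimal (0x-prefixed): 0x1C21D.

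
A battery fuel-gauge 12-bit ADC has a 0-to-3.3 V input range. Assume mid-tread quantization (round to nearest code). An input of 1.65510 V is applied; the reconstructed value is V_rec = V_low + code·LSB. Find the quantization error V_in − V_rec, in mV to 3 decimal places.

Step size: 3.3 V ÷ 2^12 = 0.806 mV.
(V_in − V_low)/LSB = (1.65510 − 0)/0.000805664 = 2054.3302 → code 2054 (round).
V_rec = 0 + 2054·0.000805664 = 1.654834 V.
Difference: 0.000266016 V → 0.266 mV.

0.266 mV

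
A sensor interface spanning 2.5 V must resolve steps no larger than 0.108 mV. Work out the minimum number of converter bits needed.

Number of steps required ≥ 2.5 V / 0.108 mV = 23148.15.
Need 2^N ≥ 23148.15; 2^14 = 16384, 2^15 = 32768.
Minimum N = 15.

15 bits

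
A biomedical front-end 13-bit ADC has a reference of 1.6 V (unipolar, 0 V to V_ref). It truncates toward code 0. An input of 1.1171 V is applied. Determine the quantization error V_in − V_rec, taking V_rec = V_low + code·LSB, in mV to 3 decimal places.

LSB = 1.6/2^13 = 195.31 µV.
(V_in − V_low)/LSB = (1.1171 − 0)/0.000195313 = 5719.5520 → code 5719 (floor).
Reconstructed: 1.1169922 V.
V_in − V_rec = 0.000107812 V = 0.108 mV.

0.108 mV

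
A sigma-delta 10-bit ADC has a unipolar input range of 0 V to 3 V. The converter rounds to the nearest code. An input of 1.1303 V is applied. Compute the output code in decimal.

code 386

LSB = 3 V / 1024 = 2.930 mV.
(1.1303 − 0) / 0.00292969 = 385.809 LSBs.
Round → code 386.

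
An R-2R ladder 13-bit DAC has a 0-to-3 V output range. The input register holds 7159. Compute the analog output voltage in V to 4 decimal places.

LSB = 3 V / 2^13 = 366.21 µV.
V_out = 0 + 7159 × 0.000366211 V = 2.6217 V.

2.6217 V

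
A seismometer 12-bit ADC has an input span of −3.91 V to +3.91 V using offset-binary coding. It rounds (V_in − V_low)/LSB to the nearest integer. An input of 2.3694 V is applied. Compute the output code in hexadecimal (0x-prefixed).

code 0xCD9 (decimal 3289)

LSB = 7.82 V / 4096 = 1.909 mV.
(2.3694 − (−3.91)) / 0.00190918 = 3289.057 LSBs.
round(3289.057) = 3289.
In hexadecimal (0x-prefixed): 0xCD9.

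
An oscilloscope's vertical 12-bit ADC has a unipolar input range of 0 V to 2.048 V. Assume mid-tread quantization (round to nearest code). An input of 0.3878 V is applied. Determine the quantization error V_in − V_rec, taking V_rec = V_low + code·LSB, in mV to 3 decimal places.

-0.200 mV

LSB = 2.048/2^12 = 0.500 mV.
Scaled input = 775.6000 LSBs, so code = 776.
Code 776 maps back to 0 + 776×0.0005 V = 0.388 V.
Difference: -0.0002 V → -0.200 mV.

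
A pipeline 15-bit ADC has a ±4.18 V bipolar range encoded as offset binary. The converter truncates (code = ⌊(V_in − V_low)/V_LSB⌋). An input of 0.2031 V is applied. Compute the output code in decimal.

With 32768 levels over 8.36 V, one step is 255.13 µV.
(0.2031 − (−4.18)) / 0.000255127 = 17180.074 LSBs.
⌊·⌋(17180.074) = 17180.

code 17180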